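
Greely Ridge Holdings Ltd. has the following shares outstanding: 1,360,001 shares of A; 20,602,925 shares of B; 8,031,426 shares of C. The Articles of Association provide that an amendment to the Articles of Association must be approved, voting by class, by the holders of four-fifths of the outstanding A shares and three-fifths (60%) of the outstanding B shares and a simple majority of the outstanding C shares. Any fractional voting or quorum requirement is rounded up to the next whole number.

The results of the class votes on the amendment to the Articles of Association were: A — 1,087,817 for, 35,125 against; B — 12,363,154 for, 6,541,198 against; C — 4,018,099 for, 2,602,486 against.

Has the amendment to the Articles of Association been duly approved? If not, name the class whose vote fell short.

A: 4/5 of 1360001 = 1088000.80, rounded up to 1088001; 1,088,001 required, 1,087,817 in favor — not approved.
B: 3/5 of 20602925 = 12361755; 12,361,755 required, 12,363,154 in favor — approved.
C: a majority of 8031426 is 4015714; 4,015,714 required, 4,018,099 in favor — approved.

Not approved — the A shares did not give the required vote.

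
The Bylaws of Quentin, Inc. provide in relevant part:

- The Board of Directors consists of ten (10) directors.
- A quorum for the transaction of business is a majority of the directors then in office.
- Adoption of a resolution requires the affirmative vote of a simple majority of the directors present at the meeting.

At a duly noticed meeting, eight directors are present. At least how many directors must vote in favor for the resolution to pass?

The resolution requires a majority of the directors present (8).
A majority of 8 is 5.

5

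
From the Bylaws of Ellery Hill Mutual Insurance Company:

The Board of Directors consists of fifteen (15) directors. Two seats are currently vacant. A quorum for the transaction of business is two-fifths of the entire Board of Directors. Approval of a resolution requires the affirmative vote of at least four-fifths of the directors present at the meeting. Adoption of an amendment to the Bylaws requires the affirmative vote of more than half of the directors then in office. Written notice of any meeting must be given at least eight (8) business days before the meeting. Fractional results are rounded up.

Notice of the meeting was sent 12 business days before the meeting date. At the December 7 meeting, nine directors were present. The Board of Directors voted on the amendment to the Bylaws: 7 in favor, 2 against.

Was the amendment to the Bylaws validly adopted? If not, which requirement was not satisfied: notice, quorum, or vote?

Notice: 12 business days given; 8 required (12 ≥ 8). Satisfied.
Quorum: 9 present; quorum is 6. Satisfied.
Vote: the amendment to the Bylaws requires a majority of the directors then in office (13). A majority of 13 is 7, so 7 affirmative votes are needed; 7 voted in favor. Satisfied.

Valid — all requirements satisfied.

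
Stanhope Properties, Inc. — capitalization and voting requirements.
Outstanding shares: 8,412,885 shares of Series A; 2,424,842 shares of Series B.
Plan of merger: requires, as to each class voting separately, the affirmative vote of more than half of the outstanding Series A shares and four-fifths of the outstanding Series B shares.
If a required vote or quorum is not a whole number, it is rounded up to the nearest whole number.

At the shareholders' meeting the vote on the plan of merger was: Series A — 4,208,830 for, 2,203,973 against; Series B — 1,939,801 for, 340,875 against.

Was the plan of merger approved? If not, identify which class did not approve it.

Series A: a majority of 8412885 is 4206443; 4,206,443 required, 4,208,830 in favor — approved.
Series B: 4/5 of 2424842 = 1939873.60, rounded up to 1939874; 1,939,874 required, 1,939,801 in favor — not approved.

Not approved — the Series B shares did not give the required vote.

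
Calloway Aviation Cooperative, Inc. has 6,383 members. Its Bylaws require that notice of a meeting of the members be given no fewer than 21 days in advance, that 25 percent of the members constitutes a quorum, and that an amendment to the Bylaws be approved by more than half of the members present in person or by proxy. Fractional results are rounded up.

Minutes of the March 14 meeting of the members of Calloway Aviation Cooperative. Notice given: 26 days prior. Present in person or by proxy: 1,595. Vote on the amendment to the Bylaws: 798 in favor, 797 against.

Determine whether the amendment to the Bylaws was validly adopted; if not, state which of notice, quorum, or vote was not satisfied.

Invalid — quorum requirement not satisfied.

Notice: 26 days given; 21 required. Satisfied.
Quorum: 25% of 6,383 = 1,595.75, rounded up to 1,596; 1,595 present. Not satisfied.
Vote: requires a majority of those present (1,595); a majority of 1595 is 798, so 798 needed; 798 in favor. Satisfied.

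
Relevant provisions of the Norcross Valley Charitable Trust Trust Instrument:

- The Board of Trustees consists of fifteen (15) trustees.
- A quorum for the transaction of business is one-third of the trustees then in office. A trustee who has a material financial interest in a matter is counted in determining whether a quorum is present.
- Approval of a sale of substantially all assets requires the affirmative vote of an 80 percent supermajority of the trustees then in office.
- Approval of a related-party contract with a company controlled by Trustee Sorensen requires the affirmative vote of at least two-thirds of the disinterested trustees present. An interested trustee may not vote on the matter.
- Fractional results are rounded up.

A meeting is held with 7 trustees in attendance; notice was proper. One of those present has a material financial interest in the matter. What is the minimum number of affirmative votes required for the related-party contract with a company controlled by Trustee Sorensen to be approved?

4

The related-party contract with a company controlled by Trustee Sorensen requires two-thirds of the disinterested trustees present (7 − 1 = 6).
2/3 of 6 = 4.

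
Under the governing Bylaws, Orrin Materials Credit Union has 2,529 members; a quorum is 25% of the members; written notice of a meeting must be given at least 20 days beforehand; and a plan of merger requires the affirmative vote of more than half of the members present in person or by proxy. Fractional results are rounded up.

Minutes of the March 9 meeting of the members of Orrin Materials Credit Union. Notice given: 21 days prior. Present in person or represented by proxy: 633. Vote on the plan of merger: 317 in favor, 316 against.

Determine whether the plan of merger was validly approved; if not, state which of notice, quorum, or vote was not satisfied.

Notice: 21 days given; 20 required. Satisfied.
Quorum: 25% of 2,529 = 632.25, rounded up to 633; 633 present. Satisfied.
Vote: requires a majority of those present (633); a majority of 633 is 317, so 317 needed; 317 in favor. Satisfied.

Valid — all requirements satisfied.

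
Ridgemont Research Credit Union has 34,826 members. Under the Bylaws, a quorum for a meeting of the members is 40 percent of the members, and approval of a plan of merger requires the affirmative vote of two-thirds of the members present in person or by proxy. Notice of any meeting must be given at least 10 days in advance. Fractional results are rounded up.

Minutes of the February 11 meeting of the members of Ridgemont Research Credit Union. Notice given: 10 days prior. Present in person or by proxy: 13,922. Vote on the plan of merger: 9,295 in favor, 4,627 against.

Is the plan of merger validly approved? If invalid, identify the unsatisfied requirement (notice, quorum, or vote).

Invalid — quorum requirement not satisfied.

Notice: 10 days given; 10 required. Satisfied.
Quorum: 40% of 34,826 = 13,930.40, rounded up to 13,931; 13,922 present. Not satisfied.
Vote: requires two-thirds of those present (13,922); 2/3 of 13922 = 9281.33, rounded up to 9282, so 9,282 needed; 9,295 in favor. Satisfied.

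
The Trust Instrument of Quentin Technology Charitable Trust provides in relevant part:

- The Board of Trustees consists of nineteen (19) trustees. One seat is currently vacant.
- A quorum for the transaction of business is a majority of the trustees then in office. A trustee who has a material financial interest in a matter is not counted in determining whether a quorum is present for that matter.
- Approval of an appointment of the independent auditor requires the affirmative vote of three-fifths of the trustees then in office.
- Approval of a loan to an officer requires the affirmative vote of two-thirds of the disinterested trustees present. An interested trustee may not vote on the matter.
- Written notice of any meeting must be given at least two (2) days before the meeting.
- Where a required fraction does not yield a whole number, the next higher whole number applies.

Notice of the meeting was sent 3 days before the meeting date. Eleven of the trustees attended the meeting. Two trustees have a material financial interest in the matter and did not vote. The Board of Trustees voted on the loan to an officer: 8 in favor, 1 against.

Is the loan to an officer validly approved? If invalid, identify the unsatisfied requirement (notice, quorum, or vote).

Notice: 3 days given; 2 required (3 ≥ 2). Satisfied.
Quorum: 11 present, but the 2 interested trustees do not count, leaving 9. Quorum is 10. Not satisfied.
Vote: the loan to an officer requires two-thirds of the disinterested trustees present (11 − 2 = 9). 2/3 of 9 = 6, so 6 affirmative votes are needed; 8 voted in favor. Satisfied. (Moot — without a quorum no business can be validly transacted.)

Invalid — quorum requirement not satisfied.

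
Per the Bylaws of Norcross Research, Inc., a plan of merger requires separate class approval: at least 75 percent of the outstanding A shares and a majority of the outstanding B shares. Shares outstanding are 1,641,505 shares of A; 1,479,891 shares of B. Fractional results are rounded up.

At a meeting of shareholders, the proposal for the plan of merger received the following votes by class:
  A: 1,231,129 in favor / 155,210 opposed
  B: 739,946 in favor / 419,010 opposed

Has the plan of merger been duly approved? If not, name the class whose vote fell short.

A: 3/4 of 1641505 = 1231128.75, rounded up to 1231129; 1,231,129 required, 1,231,129 in favor — approved.
B: a majority of 1479891 is 739946; 739,946 required, 739,946 in favor — approved.

Approved — every class gave the required vote.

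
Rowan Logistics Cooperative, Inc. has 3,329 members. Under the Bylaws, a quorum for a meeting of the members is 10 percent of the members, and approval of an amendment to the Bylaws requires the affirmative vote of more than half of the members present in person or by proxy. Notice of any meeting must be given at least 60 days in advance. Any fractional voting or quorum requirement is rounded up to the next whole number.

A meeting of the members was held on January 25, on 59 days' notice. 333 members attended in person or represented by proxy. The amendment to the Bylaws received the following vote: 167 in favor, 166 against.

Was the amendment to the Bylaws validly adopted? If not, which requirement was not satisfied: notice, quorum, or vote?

Invalid — notice requirement not satisfied.

Notice: 59 days given; 60 required. Not satisfied.
Quorum: 10% of 3,329 = 332.90, rounded up to 333; 333 present. Satisfied.
Vote: requires a majority of those present (333); a majority of 333 is 167, so 167 needed; 167 in favor. Satisfied.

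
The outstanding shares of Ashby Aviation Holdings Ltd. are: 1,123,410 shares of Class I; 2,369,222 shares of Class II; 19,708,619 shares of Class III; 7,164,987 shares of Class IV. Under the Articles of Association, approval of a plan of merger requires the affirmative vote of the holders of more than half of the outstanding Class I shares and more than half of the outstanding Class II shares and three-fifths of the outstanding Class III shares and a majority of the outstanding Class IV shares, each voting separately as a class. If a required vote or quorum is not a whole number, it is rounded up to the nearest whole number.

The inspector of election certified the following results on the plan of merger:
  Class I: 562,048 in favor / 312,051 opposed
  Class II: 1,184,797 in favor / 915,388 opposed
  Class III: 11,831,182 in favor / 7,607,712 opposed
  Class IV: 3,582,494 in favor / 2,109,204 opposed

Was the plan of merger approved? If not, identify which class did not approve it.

Class I: a majority of 1123410 is 561706; 561,706 required, 562,048 in favor — approved.
Class II: a majority of 2369222 is 1184612; 1,184,612 required, 1,184,797 in favor — approved.
Class III: 3/5 of 19708619 = 11825171.40, rounded up to 11825172; 11,825,172 required, 11,831,182 in favor — approved.
Class IV: a majority of 7164987 is 3582494; 3,582,494 required, 3,582,494 in favor — approved.

Approved — every class gave the required vote.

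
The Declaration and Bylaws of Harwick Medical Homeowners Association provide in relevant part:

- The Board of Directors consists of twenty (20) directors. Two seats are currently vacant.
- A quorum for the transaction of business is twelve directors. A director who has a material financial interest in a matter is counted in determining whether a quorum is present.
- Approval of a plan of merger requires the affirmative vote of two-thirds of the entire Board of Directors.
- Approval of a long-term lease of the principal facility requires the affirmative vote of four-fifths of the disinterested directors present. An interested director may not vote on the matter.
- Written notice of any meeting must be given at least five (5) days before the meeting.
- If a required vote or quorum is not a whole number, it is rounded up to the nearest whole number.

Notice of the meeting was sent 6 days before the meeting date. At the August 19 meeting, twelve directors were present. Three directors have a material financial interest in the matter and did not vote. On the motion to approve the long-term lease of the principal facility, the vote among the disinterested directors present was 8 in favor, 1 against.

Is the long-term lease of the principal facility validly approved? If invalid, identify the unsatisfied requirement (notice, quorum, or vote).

Notice: 6 days given; 5 required (6 ≥ 5). Satisfied.
Quorum: 12 present (interested directors count toward quorum); quorum is 12. Satisfied.
Vote: the long-term lease of the principal facility requires four-fifths of the disinterested directors present (12 − 3 = 9). 4/5 of 9 = 7.20, rounded up to 8, so 8 affirmative votes are needed; 8 voted in favor. Satisfied.

Valid — all requirements satisfied.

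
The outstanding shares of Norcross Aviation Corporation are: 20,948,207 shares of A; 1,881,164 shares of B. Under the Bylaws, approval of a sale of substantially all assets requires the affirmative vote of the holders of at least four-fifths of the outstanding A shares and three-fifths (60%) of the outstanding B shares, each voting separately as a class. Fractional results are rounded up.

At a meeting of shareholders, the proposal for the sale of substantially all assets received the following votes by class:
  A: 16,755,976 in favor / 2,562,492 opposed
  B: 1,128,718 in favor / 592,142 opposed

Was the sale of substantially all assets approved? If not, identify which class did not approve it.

A: 4/5 of 20948207 = 16758565.60, rounded up to 16758566; 16,758,566 required, 16,755,976 in favor — not approved.
B: 3/5 of 1881164 = 1128698.40, rounded up to 1128699; 1,128,699 required, 1,128,718 in favor — approved.

Not approved — the A shares did not give the required vote.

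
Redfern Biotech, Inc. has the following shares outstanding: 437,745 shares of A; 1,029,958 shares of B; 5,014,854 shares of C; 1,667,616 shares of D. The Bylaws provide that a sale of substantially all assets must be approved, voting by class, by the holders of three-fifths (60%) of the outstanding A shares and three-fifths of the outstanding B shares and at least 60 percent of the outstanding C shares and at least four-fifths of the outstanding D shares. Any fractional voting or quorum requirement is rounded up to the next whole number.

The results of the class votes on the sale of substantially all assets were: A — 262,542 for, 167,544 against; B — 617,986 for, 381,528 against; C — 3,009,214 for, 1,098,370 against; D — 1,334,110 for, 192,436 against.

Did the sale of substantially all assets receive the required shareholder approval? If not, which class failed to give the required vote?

A: 3/5 of 437745 = 262647; 262,647 required, 262,542 in favor — not approved.
B: 3/5 of 1029958 = 617974.80, rounded up to 617975; 617,975 required, 617,986 in favor — approved.
C: 3/5 of 5014854 = 3008912.40, rounded up to 3008913; 3,008,913 required, 3,009,214 in favor — approved.
D: 4/5 of 1667616 = 1334092.80, rounded up to 1334093; 1,334,093 required, 1,334,110 in favor — approved.

Not approved — the A shares did not give the required vote.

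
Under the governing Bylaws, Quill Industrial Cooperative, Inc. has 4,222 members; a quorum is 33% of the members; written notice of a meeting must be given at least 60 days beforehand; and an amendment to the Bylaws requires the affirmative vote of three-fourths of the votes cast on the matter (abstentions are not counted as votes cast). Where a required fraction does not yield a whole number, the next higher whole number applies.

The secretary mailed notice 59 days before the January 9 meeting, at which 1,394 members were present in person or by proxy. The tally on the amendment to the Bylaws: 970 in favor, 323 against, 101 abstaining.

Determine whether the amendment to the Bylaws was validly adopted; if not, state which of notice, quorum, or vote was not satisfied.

Invalid — notice requirement not satisfied.

Notice: 59 days given; 60 required. Not satisfied.
Quorum: 33% of 4,222 = 1,393.26, rounded up to 1,394; 1,394 present. Satisfied.
Vote: requires three-fourths of the votes cast (1,394 − 101 abstaining = 1,293); 3/4 of 1293 = 969.75, rounded up to 970, so 970 needed; 970 in favor. Satisfied.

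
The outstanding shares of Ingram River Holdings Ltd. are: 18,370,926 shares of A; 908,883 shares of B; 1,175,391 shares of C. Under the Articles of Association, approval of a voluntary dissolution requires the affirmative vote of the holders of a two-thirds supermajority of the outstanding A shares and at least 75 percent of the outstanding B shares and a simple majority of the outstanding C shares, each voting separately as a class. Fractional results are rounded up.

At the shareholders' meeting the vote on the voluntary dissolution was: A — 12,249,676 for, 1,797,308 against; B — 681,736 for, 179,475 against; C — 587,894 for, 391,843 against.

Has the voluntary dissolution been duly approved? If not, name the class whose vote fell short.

Approved — every class gave the required vote.

A: 2/3 of 18370926 = 12247284; 12,247,284 required, 12,249,676 in favor — approved.
B: 3/4 of 908883 = 681662.25, rounded up to 681663; 681,663 required, 681,736 in favor — approved.
C: a majority of 1175391 is 587696; 587,696 required, 587,894 in favor — approved.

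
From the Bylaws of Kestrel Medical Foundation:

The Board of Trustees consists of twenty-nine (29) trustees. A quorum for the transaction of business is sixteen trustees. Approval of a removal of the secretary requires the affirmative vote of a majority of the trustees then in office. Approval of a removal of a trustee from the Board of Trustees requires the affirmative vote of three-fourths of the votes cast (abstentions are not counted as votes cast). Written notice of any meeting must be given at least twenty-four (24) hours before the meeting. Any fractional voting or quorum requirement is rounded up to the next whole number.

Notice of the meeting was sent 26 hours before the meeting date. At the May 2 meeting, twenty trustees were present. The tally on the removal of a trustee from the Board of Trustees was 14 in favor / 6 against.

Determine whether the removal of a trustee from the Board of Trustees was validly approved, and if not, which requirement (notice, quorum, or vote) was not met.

Invalid — vote requirement not satisfied.

Notice: 26 hours given; 24 required (26 ≥ 24). Satisfied.
Quorum: 20 present; quorum is 16. Satisfied.
Vote: the removal of a trustee from the Board of Trustees requires three-fourths of the votes cast (20). 3/4 of 20 = 15, so 15 affirmative votes are needed; 14 voted in favor. Not satisfied.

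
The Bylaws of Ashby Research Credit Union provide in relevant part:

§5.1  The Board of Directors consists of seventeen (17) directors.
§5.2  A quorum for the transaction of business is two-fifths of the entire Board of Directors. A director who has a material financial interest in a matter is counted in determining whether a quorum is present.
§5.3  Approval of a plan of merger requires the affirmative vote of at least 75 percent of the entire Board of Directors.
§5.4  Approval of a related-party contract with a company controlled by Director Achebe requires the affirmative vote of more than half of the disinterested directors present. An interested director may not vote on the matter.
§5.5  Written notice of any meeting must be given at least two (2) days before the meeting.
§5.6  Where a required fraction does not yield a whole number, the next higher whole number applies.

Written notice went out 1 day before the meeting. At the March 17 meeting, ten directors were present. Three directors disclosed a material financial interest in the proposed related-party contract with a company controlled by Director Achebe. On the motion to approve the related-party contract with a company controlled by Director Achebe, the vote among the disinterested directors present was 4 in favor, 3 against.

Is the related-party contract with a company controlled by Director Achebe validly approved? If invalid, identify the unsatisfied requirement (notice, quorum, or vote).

Notice: 1 day given; 2 required (1 < 2). Not satisfied.
Quorum: 10 present (interested directors count toward quorum); quorum is 7. Satisfied.
Vote: the related-party contract with a company controlled by Director Achebe requires a majority of the disinterested directors present (10 − 3 = 7). A majority of 7 is 4, so 4 affirmative votes are needed; 4 voted in favor. Satisfied.

Invalid — notice requirement not satisfied.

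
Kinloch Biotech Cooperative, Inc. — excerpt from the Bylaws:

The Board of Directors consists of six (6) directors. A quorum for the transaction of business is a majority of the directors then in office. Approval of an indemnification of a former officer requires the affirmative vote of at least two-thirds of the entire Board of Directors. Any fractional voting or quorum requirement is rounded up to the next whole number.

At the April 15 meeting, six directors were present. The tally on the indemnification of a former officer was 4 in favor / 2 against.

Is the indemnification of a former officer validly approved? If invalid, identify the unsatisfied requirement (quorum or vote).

Quorum: 6 present; quorum is 4. Satisfied.
Vote: the indemnification of a former officer requires two-thirds of the entire Board of Directors (6). 2/3 of 6 = 4, so 4 affirmative votes are needed; 4 voted in favor. Satisfied.

Valid — all requirements satisfied.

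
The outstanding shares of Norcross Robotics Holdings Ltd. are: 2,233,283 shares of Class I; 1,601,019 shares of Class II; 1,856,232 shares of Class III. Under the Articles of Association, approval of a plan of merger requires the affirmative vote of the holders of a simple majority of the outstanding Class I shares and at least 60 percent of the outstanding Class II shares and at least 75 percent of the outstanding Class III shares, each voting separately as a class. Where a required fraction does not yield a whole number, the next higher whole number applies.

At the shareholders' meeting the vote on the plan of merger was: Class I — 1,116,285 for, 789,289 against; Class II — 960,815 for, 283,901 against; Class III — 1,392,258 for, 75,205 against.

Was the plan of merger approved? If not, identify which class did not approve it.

Class I: a majority of 2233283 is 1116642; 1,116,642 required, 1,116,285 in favor — not approved.
Class II: 3/5 of 1601019 = 960611.40, rounded up to 960612; 960,612 required, 960,815 in favor — approved.
Class III: 3/4 of 1856232 = 1392174; 1,392,174 required, 1,392,258 in favor — approved.

Not approved — the Class I shares did not give the required vote.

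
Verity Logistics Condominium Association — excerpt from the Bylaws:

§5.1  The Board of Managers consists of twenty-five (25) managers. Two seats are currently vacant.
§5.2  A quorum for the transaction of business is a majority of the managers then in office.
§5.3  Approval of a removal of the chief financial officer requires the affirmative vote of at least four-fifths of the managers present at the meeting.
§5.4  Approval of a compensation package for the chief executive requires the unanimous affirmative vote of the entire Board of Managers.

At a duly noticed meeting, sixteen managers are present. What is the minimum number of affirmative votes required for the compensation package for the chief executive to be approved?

25

The compensation package for the chief executive requires the unanimous vote of the entire Board of Managers (25).
Unanimous means all 25.
(Only 16 can vote, so the compensation package for the chief executive cannot pass at this meeting, but the required vote is still 25.)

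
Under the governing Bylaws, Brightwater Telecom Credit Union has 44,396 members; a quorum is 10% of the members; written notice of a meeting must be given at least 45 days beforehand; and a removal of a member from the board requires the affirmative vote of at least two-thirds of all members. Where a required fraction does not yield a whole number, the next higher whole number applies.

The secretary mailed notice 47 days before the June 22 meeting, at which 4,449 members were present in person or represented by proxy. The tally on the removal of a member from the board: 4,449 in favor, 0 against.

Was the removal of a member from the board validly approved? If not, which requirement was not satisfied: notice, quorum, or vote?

Notice: 47 days given; 45 required. Satisfied.
Quorum: 10% of 44,396 = 4,439.60, rounded up to 4,440; 4,449 present. Satisfied.
Vote: requires two-thirds of all members (44,396); 2/3 of 44396 = 29597.33, rounded up to 29598, so 29,598 needed; 4,449 in favor. Not satisfied.

Invalid — vote requirement not satisfied.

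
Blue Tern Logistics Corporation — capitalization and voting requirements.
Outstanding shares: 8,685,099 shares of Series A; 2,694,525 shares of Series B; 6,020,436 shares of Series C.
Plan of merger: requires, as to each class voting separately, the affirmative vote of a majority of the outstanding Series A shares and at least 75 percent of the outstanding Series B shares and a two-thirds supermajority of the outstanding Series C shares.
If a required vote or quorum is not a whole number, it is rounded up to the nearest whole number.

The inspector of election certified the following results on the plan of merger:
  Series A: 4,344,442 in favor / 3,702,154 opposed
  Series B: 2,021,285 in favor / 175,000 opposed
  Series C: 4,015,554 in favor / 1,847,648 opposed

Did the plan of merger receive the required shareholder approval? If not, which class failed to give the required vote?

Series A: a majority of 8685099 is 4342550; 4,342,550 required, 4,344,442 in favor — approved.
Series B: 3/4 of 2694525 = 2020893.75, rounded up to 2020894; 2,020,894 required, 2,021,285 in favor — approved.
Series C: 2/3 of 6020436 = 4013624; 4,013,624 required, 4,015,554 in favor — approved.

Approved — every class gave the required vote.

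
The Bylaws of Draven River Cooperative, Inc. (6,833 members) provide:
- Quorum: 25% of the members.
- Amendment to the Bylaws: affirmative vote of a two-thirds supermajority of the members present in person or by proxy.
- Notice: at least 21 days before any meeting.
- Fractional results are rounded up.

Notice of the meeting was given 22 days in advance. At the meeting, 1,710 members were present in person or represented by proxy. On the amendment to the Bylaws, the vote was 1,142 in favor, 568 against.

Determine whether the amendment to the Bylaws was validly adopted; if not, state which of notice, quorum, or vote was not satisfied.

Notice: 22 days given; 21 required. Satisfied.
Quorum: 25% of 6,833 = 1,708.25, rounded up to 1,709; 1,710 present. Satisfied.
Vote: requires two-thirds of those present (1,710); 2/3 of 1710 = 1140, so 1,140 needed; 1,142 in favor. Satisfied.

Valid — all requirements satisfied.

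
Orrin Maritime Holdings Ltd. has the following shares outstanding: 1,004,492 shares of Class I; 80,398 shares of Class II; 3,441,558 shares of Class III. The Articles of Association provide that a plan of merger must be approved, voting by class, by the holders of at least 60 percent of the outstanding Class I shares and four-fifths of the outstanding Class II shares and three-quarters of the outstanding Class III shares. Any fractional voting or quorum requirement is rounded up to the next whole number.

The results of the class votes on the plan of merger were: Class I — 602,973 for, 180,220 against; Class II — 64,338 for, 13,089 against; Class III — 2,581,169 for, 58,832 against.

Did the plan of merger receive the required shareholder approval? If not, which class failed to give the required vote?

Approved — every class gave the required vote.

Class I: 3/5 of 1004492 = 602695.20, rounded up to 602696; 602,696 required, 602,973 in favor — approved.
Class II: 4/5 of 80398 = 64318.40, rounded up to 64319; 64,319 required, 64,338 in favor — approved.
Class III: 3/4 of 3441558 = 2581168.50, rounded up to 2581169; 2,581,169 required, 2,581,169 in favor — approved.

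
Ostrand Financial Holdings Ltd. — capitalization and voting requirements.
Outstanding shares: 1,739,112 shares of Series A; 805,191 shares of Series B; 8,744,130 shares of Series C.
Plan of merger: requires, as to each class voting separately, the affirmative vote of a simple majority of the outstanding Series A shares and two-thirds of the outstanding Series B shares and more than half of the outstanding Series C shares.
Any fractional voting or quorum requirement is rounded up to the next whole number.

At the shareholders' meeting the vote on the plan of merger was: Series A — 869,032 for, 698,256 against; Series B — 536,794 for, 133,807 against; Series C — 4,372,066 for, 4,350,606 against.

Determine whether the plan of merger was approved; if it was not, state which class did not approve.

Series A: a majority of 1739112 is 869557; 869,557 required, 869,032 in favor — not approved.
Series B: 2/3 of 805191 = 536794; 536,794 required, 536,794 in favor — approved.
Series C: a majority of 8744130 is 4372066; 4,372,066 required, 4,372,066 in favor — approved.

Not approved — the Series A shares did not give the required vote.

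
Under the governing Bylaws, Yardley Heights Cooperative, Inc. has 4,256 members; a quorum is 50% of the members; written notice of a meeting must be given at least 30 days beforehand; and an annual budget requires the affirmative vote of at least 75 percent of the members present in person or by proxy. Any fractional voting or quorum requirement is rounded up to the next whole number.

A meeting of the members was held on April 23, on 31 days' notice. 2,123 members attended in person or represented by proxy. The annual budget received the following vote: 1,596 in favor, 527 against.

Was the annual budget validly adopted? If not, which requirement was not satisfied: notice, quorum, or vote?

Notice: 31 days given; 30 required. Satisfied.
Quorum: 50% of 4,256 = 2,128; 2,123 present. Not satisfied.
Vote: requires three-fourths of those present (2,123); 3/4 of 2123 = 1592.25, rounded up to 1593, so 1,593 needed; 1,596 in favor. Satisfied.

Invalid — quorum requirement not satisfied.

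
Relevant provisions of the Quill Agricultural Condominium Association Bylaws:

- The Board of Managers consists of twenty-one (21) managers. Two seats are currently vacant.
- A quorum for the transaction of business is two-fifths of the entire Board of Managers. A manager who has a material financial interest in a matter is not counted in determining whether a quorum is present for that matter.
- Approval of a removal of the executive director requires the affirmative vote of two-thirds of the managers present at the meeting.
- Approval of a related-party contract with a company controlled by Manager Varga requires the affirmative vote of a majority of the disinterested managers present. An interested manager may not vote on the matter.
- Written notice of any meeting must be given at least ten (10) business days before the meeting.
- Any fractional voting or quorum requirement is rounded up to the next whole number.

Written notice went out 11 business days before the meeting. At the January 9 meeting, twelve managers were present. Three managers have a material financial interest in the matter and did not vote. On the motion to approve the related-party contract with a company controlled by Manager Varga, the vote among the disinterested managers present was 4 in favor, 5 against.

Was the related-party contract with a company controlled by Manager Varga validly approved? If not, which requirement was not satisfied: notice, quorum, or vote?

Notice: 11 business days given; 10 required (11 ≥ 10). Satisfied.
Quorum: 12 present, but the 3 interested managers do not count, leaving 9. Quorum is 9. Satisfied.
Vote: the related-party contract with a company controlled by Manager Varga requires a majority of the disinterested managers present (12 − 3 = 9). A majority of 9 is 5, so 5 affirmative votes are needed; 4 voted in favor. Not satisfied.

Invalid — vote requirement not satisfied.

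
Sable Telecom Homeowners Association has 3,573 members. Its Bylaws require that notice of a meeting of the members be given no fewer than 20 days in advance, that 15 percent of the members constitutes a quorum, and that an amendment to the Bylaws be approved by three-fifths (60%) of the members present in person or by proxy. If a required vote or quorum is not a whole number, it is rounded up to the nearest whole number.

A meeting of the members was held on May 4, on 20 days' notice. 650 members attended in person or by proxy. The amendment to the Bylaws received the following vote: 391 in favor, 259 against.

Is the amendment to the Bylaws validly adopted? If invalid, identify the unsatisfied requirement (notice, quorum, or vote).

Notice: 20 days given; 20 required. Satisfied.
Quorum: 15% of 3,573 = 535.95, rounded up to 536; 650 present. Satisfied.
Vote: requires three-fifths of those present (650); 3/5 of 650 = 390, so 390 needed; 391 in favor. Satisfied.

Valid — all requirements satisfied.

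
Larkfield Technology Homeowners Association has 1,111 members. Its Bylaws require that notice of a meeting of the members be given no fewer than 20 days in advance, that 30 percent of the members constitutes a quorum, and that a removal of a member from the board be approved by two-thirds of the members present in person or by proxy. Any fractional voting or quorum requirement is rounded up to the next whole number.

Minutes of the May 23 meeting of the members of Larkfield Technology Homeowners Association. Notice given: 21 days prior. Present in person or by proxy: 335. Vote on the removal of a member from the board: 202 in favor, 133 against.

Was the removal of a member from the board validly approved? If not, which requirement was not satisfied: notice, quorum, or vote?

Notice: 21 days given; 20 required. Satisfied.
Quorum: 30% of 1,111 = 333.30, rounded up to 334; 335 present. Satisfied.
Vote: requires two-thirds of those present (335); 2/3 of 335 = 223.33, rounded up to 224, so 224 needed; 202 in favor. Not satisfied.

Invalid — vote requirement not satisfied.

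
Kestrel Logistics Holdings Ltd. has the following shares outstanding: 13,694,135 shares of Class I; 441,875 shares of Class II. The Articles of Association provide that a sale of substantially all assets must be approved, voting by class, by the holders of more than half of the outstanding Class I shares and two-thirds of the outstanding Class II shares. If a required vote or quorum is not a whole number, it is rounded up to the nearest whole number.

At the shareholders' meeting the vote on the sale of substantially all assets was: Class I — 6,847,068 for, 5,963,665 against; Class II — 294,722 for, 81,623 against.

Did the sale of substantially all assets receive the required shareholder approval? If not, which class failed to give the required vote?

Approved — every class gave the required vote.

Class I: a majority of 13694135 is 6847068; 6,847,068 required, 6,847,068 in favor — approved.
Class II: 2/3 of 441875 = 294583.33, rounded up to 294584; 294,584 required, 294,722 in favor — approved.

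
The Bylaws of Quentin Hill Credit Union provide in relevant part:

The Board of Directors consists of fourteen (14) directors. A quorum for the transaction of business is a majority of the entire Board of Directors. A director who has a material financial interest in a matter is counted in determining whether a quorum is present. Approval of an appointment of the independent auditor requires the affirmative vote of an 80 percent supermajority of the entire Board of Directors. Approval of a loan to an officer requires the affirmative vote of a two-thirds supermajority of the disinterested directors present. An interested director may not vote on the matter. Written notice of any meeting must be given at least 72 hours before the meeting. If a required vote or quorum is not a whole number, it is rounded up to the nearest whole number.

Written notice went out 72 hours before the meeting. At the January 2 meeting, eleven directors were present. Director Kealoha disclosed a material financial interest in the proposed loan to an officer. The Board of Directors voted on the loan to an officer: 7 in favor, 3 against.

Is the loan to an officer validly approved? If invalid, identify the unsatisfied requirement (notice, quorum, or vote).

Notice: 72 hours given; 72 required (72 ≥ 72). Satisfied.
Quorum: 11 present (interested directors count toward quorum); quorum is 8. Satisfied.
Vote: the loan to an officer requires two-thirds of the disinterested directors present (11 − 1 = 10). 2/3 of 10 = 6.67, rounded up to 7, so 7 affirmative votes are needed; 7 voted in favor. Satisfied.

Valid — all requirements satisfied.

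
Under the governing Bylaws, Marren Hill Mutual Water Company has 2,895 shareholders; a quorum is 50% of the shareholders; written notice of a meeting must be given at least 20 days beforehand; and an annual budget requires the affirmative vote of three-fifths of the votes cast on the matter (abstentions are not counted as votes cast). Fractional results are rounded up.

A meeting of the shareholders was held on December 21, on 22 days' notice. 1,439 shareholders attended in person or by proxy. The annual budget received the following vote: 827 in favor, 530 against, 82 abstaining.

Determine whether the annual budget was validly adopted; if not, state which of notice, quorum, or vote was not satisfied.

Invalid — quorum requirement not satisfied.

Notice: 22 days given; 20 required. Satisfied.
Quorum: 50% of 2,895 = 1,447.50, rounded up to 1,448; 1,439 present. Not satisfied.
Vote: requires three-fifths of the votes cast (1,439 − 82 abstaining = 1,357); 3/5 of 1357 = 814.20, rounded up to 815, so 815 needed; 827 in favor. Satisfied.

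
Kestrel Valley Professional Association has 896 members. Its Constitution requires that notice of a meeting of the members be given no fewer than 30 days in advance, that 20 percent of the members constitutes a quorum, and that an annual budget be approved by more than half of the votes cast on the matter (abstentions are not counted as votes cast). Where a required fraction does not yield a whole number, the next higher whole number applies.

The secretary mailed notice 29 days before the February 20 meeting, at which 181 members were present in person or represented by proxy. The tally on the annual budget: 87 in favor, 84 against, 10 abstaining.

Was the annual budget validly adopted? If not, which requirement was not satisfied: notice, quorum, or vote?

Notice: 29 days given; 30 required. Not satisfied.
Quorum: 20% of 896 = 179.20, rounded up to 180; 181 present. Satisfied.
Vote: requires a majority of the votes cast (181 − 10 abstaining = 171); a majority of 171 is 86, so 86 needed; 87 in favor. Satisfied.

Invalid — notice requirement not satisfied.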